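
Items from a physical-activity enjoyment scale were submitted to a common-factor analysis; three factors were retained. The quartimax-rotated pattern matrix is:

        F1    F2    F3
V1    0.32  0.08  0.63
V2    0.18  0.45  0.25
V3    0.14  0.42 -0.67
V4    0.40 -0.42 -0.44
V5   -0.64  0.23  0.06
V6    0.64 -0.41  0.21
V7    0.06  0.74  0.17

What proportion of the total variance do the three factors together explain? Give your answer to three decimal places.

0.521

SS loadings by factor: 1.1372, 1.3303, 1.1785; total = 3.6460.
Total variance with 7 standardized items is 7, so the solution explains 3.6460/7 = 0.5209.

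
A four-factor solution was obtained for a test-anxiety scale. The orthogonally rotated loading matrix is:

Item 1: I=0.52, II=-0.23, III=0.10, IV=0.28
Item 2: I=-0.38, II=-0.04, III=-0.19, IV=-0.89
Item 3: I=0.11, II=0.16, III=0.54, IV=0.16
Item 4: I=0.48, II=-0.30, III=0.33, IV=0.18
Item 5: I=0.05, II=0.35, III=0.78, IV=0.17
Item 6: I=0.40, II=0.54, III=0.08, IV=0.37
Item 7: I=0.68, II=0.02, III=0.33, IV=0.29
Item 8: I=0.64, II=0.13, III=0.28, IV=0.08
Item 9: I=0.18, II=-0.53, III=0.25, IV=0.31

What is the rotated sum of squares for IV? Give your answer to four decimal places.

SS loadings for IV = 0.28² + (-0.89)² + 0.16² + 0.18² + 0.17² + 0.37² + 0.29² + 0.08² + 0.31² = 0.0784 + 0.7921 + 0.0256 + 0.0324 + 0.0289 + 0.1369 + 0.0841 + 0.0064 + 0.0961 = 1.2809

1.2809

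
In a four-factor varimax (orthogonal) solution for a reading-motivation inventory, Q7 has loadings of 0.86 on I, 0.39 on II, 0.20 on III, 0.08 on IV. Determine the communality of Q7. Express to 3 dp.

0.938

h² = 0.86² + 0.39² + 0.20² + 0.08² = 0.7396 + 0.1521 + 0.0400 + 0.0064 = 0.9381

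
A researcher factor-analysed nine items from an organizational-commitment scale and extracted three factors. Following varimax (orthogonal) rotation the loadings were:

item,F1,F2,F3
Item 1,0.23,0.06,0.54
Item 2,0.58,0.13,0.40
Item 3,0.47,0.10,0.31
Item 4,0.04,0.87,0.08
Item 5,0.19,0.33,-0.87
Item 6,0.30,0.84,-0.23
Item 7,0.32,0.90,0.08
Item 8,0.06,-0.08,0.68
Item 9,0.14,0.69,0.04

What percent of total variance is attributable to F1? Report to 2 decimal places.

9.59%

SS loadings for F1 = 0.23² + 0.58² + 0.47² + 0.04² + 0.19² + 0.30² + 0.32² + 0.06² + 0.14² = 0.8635
With 9 standardized items, total variance = 9. Proportion = 0.8635/9 = 0.0959 → 9.59%.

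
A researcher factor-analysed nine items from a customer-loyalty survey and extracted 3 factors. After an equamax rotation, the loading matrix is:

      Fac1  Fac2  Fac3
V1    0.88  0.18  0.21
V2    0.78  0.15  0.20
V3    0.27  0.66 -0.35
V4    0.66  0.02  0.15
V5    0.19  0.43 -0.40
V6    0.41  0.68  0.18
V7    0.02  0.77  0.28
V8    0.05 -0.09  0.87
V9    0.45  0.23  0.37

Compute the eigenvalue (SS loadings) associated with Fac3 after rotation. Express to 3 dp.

SS loadings for Fac3 = 0.21² + 0.20² + (-0.35)² + 0.15² + (-0.40)² + 0.18² + 0.28² + 0.87² + 0.37² = 0.0441 + 0.0400 + 0.1225 + 0.0225 + 0.1600 + 0.0324 + 0.0784 + 0.7569 + 0.1369 = 1.3937

1.394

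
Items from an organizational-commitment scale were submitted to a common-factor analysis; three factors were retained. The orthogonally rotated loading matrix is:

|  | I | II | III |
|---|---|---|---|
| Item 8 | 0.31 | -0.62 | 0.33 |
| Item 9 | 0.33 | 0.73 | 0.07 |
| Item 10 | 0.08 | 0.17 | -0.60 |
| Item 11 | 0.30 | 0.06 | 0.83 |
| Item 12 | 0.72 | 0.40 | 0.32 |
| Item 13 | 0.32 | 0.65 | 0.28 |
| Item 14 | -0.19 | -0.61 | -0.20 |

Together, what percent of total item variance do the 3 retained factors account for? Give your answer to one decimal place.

Communalities: 0.5894, 0.6467, 0.3953, 0.7825, 0.7808, 0.6033, 0.4482; Σh² = 4.2462.
Total variance with 7 standardized items is 7, so the solution explains 4.2462/7 = 0.6066 = 60.66%.

60.7%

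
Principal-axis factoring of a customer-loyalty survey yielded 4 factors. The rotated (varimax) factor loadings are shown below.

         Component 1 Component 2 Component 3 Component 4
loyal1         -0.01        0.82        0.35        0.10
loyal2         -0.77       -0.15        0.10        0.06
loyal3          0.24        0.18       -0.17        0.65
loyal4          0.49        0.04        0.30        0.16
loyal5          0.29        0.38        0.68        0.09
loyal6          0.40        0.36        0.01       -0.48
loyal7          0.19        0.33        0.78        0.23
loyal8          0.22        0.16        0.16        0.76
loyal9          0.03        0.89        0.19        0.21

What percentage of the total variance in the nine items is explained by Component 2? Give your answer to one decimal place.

SS loadings for Component 2 = 0.82² + (-0.15)² + 0.18² + 0.04² + 0.38² + 0.36² + 0.33² + 0.16² + 0.89² = 1.9295
With 9 standardized items, total variance = 9. Proportion = 1.9295/9 = 0.2144 → 21.44%.

21.4%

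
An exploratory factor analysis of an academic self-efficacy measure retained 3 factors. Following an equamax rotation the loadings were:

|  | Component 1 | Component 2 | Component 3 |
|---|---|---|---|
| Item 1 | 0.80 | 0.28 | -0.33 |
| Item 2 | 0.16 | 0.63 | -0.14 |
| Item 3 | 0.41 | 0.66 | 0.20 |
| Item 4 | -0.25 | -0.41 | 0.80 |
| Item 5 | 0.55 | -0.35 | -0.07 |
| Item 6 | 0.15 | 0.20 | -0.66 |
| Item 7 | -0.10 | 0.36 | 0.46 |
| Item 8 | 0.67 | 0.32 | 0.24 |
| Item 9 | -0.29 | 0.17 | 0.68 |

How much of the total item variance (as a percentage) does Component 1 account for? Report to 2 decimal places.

19.60%

SS loadings for Component 1 = 0.80² + 0.16² + 0.41² + (-0.25)² + 0.55² + 0.15² + (-0.10)² + 0.67² + (-0.29)² = 1.7642
With 9 standardized items, total variance = 9. Proportion = 1.7642/9 = 0.1960 → 19.60%.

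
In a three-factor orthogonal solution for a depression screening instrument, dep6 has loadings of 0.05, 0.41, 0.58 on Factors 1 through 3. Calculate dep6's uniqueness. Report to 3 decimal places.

0.493

h² = 0.05² + 0.41² + 0.58² = 0.0025 + 0.1681 + 0.3364 = 0.5070
Uniqueness u² = 1 − h² = 1 − 0.5070 = 0.4930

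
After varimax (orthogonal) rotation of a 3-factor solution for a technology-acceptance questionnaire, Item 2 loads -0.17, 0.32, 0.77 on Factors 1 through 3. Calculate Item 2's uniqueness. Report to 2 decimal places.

0.28

h² = (-0.17)² + 0.32² + 0.77² = 0.0289 + 0.1024 + 0.5929 = 0.7242
Uniqueness u² = 1 − h² = 1 − 0.7242 = 0.2758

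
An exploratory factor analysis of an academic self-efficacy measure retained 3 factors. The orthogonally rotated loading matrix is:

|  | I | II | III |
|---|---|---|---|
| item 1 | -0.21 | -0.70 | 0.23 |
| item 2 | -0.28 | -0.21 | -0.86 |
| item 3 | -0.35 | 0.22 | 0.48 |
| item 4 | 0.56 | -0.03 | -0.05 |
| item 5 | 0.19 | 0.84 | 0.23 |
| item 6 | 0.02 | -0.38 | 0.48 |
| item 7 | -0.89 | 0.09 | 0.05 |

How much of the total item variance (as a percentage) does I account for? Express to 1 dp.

19.8%

SS loadings for I = (-0.21)² + (-0.28)² + (-0.35)² + 0.56² + 0.19² + 0.02² + (-0.89)² = 1.3872
With 7 standardized items, total variance = 7. Proportion = 1.3872/7 = 0.1982 → 19.82%.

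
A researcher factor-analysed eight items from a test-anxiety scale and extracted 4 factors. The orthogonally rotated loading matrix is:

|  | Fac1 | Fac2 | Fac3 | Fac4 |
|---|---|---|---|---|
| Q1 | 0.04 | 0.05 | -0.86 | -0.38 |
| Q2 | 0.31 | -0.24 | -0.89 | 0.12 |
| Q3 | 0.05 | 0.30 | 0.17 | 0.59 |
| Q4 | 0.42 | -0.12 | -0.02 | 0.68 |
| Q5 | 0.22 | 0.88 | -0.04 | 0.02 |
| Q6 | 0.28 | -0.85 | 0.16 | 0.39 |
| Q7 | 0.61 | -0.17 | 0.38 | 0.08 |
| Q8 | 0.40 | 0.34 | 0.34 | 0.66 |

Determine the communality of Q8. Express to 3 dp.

0.827

h² = 0.40² + 0.34² + 0.34² + 0.66² = 0.1600 + 0.1156 + 0.1156 + 0.4356 = 0.8268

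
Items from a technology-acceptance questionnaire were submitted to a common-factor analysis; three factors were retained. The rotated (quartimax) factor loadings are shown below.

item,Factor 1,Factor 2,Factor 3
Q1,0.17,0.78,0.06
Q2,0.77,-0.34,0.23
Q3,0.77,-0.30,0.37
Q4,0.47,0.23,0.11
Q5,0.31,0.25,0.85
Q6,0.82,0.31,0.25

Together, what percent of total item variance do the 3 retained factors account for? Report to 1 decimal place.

Communalities: 0.6409, 0.7614, 0.8198, 0.2859, 0.8811, 0.8310; Σh² = 4.2201.
Total variance with 6 standardized items is 6, so the solution explains 4.2201/6 = 0.7033 = 70.33%.

70.3%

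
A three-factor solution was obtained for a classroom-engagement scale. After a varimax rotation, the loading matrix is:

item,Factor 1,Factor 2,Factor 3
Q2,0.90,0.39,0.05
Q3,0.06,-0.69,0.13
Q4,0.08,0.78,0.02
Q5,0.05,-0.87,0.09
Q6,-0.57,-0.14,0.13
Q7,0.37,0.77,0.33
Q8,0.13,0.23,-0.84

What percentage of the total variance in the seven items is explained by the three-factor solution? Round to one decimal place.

Communalities: 0.9646, 0.4966, 0.6152, 0.7675, 0.3614, 0.8387, 0.7754; Σh² = 4.8194.
Total variance with 7 standardized items is 7, so the solution explains 4.8194/7 = 0.6885 = 68.85%.

68.8%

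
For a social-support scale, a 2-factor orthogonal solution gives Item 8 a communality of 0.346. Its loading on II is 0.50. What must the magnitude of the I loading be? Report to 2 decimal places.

Under orthogonal rotation h² = Σλ², so λ_I² = h² − (0.2500) = 0.346 − 0.2500 = 0.0960.
|λ| = √0.0960 = 0.3098.

0.31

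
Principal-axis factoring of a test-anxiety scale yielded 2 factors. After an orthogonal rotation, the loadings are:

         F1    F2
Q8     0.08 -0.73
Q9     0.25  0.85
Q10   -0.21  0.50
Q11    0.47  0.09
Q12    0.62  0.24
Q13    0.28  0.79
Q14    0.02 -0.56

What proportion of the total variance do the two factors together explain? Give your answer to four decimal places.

Communalities: 0.5393, 0.7850, 0.2941, 0.2290, 0.4420, 0.7025, 0.3140; Σh² = 3.3059.
Total variance with 7 standardized items is 7, so the solution explains 3.3059/7 = 0.4723.

0.4723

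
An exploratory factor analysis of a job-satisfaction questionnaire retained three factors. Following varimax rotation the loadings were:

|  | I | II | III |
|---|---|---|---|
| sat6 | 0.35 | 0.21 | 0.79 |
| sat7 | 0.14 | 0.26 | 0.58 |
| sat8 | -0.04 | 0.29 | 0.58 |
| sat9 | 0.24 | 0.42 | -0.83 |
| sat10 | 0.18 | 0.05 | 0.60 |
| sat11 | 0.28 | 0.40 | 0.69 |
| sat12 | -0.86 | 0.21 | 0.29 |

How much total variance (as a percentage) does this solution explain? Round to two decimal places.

64.81%

SS loadings by factor: 1.0517, 0.5788, 2.9060; total = 4.5365.
Total variance with 7 standardized items is 7, so the solution explains 4.5365/7 = 0.6481 = 64.81%.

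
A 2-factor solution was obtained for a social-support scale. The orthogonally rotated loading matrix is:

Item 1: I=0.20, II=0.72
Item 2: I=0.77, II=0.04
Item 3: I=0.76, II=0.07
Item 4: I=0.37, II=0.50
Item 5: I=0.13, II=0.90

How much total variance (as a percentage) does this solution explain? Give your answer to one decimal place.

59.0%

SS loadings by factor: 1.3643, 1.5849; total = 2.9492.
Total variance with 5 standardized items is 5, so the solution explains 2.9492/5 = 0.5898 = 58.98%.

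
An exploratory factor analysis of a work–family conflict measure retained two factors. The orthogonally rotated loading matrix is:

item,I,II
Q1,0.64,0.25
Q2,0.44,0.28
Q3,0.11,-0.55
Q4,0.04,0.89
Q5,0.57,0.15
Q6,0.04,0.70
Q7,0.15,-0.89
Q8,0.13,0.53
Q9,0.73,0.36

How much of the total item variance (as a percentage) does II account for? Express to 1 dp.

32.8%

SS loadings for II = 0.25² + 0.28² + (-0.55)² + 0.89² + 0.15² + 0.70² + (-0.89)² + 0.53² + 0.36² = 2.9506
With 9 standardized items, total variance = 9. Proportion = 2.9506/9 = 0.3278 → 32.78%.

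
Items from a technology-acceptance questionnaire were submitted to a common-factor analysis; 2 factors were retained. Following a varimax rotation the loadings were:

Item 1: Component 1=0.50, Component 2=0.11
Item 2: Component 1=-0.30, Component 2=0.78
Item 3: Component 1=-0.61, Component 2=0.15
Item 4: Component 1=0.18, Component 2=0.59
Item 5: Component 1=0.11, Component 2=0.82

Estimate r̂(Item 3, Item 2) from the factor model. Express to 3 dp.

0.300

r̂ = Σ λ_i·λ_j across factors = (-0.61)(-0.30) + (0.15)(0.78)
  = +0.1830 +0.1170 = 0.3000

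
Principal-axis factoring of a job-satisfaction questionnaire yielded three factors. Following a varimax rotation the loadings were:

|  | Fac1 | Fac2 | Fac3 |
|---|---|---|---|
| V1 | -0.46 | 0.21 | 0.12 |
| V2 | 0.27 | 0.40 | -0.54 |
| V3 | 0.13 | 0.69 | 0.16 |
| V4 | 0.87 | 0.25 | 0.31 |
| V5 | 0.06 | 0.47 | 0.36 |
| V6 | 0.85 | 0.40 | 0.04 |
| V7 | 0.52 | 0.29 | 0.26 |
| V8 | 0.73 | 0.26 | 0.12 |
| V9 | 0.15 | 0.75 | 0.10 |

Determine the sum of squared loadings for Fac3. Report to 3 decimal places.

0.651

SS loadings for Fac3 = 0.12² + (-0.54)² + 0.16² + 0.31² + 0.36² + 0.04² + 0.26² + 0.12² + 0.10² = 0.0144 + 0.2916 + 0.0256 + 0.0961 + 0.1296 + 0.0016 + 0.0676 + 0.0144 + 0.0100 = 0.6509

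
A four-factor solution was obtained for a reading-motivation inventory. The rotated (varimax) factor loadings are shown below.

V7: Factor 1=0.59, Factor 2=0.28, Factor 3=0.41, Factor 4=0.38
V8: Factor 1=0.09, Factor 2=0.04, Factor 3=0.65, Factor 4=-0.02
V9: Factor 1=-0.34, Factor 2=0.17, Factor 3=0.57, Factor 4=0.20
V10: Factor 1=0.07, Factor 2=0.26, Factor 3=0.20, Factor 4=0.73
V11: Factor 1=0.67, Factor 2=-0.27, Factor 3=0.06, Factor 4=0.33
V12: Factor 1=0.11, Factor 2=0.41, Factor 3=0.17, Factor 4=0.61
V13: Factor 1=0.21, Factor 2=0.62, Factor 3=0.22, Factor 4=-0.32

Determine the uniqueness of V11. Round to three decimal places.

0.366

h² = 0.67² + (-0.27)² + 0.06² + 0.33² = 0.4489 + 0.0729 + 0.0036 + 0.1089 = 0.6343
Uniqueness u² = 1 − h² = 1 − 0.6343 = 0.3657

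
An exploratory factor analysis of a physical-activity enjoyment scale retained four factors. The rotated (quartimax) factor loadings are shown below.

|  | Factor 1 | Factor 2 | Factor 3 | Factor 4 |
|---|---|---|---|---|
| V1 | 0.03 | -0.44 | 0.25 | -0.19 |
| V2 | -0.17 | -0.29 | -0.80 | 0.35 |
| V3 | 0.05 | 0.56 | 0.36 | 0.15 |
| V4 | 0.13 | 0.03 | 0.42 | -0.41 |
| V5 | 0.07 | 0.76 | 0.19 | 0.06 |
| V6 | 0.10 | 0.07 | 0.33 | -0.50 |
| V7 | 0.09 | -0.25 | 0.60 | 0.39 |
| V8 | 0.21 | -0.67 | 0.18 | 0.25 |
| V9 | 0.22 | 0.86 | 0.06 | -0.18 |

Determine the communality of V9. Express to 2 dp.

0.82

h² = 0.22² + 0.86² + 0.06² + (-0.18)² = 0.0484 + 0.7396 + 0.0036 + 0.0324 = 0.8240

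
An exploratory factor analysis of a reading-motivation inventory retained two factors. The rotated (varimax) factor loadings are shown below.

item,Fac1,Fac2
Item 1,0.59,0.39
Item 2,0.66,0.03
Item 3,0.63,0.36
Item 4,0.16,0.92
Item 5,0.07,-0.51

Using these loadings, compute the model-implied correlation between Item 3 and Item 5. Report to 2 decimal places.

r̂ = Σ λ_i·λ_j across factors = (0.63)(0.07) + (0.36)(-0.51)
  = +0.0441 -0.1836 = -0.1395

-0.14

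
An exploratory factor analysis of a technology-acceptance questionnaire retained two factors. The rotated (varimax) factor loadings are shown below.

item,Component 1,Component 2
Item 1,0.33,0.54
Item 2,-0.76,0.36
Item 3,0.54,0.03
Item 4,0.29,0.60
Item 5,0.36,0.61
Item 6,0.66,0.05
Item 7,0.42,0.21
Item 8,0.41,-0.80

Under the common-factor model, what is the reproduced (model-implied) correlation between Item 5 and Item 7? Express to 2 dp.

0.28

r̂ = Σ λ_i·λ_j across factors = (0.36)(0.42) + (0.61)(0.21)
  = +0.1512 +0.1281 = 0.2793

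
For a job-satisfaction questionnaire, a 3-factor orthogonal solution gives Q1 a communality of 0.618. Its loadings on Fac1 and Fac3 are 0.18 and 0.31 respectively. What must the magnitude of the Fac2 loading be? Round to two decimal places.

0.70

Under orthogonal rotation h² = Σλ², so λ_Fac2² = h² − (0.1285) = 0.618 − 0.1285 = 0.4895.
|λ| = √0.4895 = 0.6996.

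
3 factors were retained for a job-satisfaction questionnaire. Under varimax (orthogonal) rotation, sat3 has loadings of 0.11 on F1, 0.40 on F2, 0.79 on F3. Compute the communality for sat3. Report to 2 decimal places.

0.80

h² = 0.11² + 0.40² + 0.79² = 0.0121 + 0.1600 + 0.6241 = 0.7962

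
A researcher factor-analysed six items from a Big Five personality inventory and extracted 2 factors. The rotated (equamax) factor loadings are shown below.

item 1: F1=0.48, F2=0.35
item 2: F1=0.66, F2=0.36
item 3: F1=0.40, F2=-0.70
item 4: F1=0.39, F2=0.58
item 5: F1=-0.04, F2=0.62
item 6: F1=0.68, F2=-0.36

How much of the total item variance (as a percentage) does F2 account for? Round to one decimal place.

SS loadings for F2 = 0.35² + 0.36² + (-0.70)² + 0.58² + 0.62² + (-0.36)² = 1.5925
With 6 standardized items, total variance = 6. Proportion = 1.5925/6 = 0.2654 → 26.54%.

26.5%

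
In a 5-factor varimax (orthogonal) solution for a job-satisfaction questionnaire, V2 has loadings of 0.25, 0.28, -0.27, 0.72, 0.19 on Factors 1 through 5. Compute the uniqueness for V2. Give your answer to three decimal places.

0.232

h² = 0.25² + 0.28² + (-0.27)² + 0.72² + 0.19² = 0.0625 + 0.0784 + 0.0729 + 0.5184 + 0.0361 = 0.7683
Uniqueness u² = 1 − h² = 1 − 0.7683 = 0.2317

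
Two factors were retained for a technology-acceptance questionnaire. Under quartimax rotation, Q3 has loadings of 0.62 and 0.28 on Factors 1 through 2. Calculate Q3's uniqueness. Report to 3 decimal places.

0.537

h² = 0.62² + 0.28² = 0.3844 + 0.0784 = 0.4628
Uniqueness u² = 1 − h² = 1 − 0.4628 = 0.5372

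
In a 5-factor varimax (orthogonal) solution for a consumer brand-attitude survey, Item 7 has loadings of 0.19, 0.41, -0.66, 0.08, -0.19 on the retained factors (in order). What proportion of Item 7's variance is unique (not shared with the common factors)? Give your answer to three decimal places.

h² = 0.19² + 0.41² + (-0.66)² + 0.08² + (-0.19)² = 0.0361 + 0.1681 + 0.4356 + 0.0064 + 0.0361 = 0.6823
Uniqueness u² = 1 − h² = 1 − 0.6823 = 0.3177

0.318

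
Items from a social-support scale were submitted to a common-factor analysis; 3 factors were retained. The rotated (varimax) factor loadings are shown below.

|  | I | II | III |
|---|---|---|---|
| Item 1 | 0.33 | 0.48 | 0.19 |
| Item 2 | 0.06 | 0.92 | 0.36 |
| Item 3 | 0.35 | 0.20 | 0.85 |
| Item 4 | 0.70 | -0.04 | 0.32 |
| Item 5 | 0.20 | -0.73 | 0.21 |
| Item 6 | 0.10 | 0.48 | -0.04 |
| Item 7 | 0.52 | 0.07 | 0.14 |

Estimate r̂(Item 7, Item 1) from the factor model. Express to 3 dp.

r̂ = Σ λ_i·λ_j across factors = (0.52)(0.33) + (0.07)(0.48) + (0.14)(0.19)
  = +0.1716 +0.0336 +0.0266 = 0.2318

0.232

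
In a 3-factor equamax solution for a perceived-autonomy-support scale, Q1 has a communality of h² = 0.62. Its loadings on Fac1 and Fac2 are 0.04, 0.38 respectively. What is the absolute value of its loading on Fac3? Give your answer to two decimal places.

0.69

Under orthogonal rotation h² = Σλ², so λ_Fac3² = h² − (0.1460) = 0.62 − 0.1460 = 0.4740.
|λ| = √0.4740 = 0.6885.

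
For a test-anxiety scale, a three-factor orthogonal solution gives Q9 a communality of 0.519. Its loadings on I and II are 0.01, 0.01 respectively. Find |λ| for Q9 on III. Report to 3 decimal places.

Under orthogonal rotation h² = Σλ², so λ_III² = h² − (0.0002) = 0.519 − 0.0002 = 0.5188.
|λ| = √0.5188 = 0.7203.

0.720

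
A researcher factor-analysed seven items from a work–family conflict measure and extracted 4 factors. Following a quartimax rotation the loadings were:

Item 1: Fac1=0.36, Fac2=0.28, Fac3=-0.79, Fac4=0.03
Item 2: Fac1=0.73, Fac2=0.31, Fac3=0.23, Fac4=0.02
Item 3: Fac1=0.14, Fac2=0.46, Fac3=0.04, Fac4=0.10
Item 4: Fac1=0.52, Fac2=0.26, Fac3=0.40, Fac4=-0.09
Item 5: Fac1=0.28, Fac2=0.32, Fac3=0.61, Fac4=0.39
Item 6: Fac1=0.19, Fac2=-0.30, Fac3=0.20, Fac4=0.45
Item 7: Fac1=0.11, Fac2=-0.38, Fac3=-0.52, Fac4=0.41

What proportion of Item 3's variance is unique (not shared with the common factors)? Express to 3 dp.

h² = 0.14² + 0.46² + 0.04² + 0.10² = 0.0196 + 0.2116 + 0.0016 + 0.0100 = 0.2428
Uniqueness u² = 1 − h² = 1 − 0.2428 = 0.7572

0.757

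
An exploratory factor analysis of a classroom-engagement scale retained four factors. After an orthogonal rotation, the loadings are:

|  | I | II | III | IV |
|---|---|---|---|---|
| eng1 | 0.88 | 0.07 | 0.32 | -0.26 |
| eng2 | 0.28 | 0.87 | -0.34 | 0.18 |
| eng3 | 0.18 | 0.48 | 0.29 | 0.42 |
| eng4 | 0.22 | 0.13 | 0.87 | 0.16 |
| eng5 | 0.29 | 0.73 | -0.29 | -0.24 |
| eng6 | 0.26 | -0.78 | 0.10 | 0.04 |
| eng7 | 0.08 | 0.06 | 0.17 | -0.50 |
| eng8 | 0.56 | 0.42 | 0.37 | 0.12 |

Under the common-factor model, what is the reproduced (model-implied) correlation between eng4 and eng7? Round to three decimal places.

r̂ = Σ λ_i·λ_j across factors = (0.22)(0.08) + (0.13)(0.06) + (0.87)(0.17) + (0.16)(-0.50)
  = +0.0176 +0.0078 +0.1479 -0.0800 = 0.0933

0.093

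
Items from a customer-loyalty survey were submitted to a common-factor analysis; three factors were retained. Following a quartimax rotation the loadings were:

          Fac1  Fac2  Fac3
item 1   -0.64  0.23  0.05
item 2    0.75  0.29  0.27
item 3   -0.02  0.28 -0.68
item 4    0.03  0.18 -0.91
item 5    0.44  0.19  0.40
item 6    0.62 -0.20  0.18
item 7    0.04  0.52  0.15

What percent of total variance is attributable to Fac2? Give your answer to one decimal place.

SS loadings for Fac2 = 0.23² + 0.29² + 0.28² + 0.18² + 0.19² + (-0.20)² + 0.52² = 0.5943
With 7 standardized items, total variance = 7. Proportion = 0.5943/7 = 0.0849 → 8.49%.

8.5%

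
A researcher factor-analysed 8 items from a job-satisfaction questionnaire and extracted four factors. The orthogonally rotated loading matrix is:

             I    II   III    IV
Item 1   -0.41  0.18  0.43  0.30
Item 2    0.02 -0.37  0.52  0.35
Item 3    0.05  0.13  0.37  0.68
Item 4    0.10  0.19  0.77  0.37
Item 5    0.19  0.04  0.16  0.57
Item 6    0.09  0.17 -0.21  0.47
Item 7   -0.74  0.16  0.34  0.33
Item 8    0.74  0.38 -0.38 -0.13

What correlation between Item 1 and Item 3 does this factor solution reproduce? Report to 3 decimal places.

r̂ = Σ λ_i·λ_j across factors = (-0.41)(0.05) + (0.18)(0.13) + (0.43)(0.37) + (0.30)(0.68)
  = -0.0205 +0.0234 +0.1591 +0.2040 = 0.3660

0.366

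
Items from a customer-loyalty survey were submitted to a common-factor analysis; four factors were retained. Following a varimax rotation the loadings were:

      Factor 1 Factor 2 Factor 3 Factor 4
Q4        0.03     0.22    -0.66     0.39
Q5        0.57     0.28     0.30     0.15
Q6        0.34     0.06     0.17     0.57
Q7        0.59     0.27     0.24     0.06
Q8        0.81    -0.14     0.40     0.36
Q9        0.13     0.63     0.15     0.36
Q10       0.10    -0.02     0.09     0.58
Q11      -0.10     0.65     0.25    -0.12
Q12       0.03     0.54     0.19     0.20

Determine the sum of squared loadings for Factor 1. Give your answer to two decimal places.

SS loadings for Factor 1 = 0.03² + 0.57² + 0.34² + 0.59² + 0.81² + 0.13² + 0.10² + (-0.10)² + 0.03² = 0.0009 + 0.3249 + 0.1156 + 0.3481 + 0.6561 + 0.0169 + 0.0100 + 0.0100 + 0.0009 = 1.4834

1.48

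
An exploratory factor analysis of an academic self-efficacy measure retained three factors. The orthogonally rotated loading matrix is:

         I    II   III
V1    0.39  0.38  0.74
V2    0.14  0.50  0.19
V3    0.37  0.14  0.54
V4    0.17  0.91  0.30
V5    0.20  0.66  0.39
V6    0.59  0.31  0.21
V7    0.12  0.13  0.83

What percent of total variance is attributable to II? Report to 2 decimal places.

25.58%

SS loadings for II = 0.38² + 0.50² + 0.14² + 0.91² + 0.66² + 0.31² + 0.13² = 1.7907
With 7 standardized items, total variance = 7. Proportion = 1.7907/7 = 0.2558 → 25.58%.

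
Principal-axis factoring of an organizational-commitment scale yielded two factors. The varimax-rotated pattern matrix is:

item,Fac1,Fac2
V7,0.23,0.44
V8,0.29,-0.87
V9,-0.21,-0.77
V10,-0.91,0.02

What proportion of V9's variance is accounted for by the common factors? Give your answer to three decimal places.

0.637

h² = (-0.21)² + (-0.77)² = 0.0441 + 0.5929 = 0.6370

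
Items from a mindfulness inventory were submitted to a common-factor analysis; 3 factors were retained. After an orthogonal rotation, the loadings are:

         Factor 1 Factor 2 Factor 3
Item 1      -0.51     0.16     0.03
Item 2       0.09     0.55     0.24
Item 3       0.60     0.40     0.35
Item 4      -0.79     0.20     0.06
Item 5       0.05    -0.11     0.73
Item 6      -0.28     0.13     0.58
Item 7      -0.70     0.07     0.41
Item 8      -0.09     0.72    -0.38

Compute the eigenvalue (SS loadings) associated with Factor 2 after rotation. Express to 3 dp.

1.080

SS loadings for Factor 2 = 0.16² + 0.55² + 0.40² + 0.20² + (-0.11)² + 0.13² + 0.07² + 0.72² = 0.0256 + 0.3025 + 0.1600 + 0.0400 + 0.0121 + 0.0169 + 0.0049 + 0.5184 = 1.0804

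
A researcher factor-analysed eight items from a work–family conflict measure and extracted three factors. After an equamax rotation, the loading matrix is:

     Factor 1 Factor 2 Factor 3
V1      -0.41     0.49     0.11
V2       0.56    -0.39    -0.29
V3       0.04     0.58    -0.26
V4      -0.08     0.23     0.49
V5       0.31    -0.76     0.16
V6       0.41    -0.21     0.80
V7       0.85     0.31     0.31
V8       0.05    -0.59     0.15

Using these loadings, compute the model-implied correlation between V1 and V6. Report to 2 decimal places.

r̂ = Σ λ_i·λ_j across factors = (-0.41)(0.41) + (0.49)(-0.21) + (0.11)(0.80)
  = -0.1681 -0.1029 +0.0880 = -0.1830

-0.18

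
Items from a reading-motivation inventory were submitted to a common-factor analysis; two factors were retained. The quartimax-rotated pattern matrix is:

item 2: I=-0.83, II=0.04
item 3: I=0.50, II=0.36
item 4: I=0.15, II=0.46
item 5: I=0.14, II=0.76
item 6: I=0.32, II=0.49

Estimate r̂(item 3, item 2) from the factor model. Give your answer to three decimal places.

-0.401

r̂ = Σ λ_i·λ_j across factors = (0.50)(-0.83) + (0.36)(0.04)
  = -0.4150 +0.0144 = -0.4006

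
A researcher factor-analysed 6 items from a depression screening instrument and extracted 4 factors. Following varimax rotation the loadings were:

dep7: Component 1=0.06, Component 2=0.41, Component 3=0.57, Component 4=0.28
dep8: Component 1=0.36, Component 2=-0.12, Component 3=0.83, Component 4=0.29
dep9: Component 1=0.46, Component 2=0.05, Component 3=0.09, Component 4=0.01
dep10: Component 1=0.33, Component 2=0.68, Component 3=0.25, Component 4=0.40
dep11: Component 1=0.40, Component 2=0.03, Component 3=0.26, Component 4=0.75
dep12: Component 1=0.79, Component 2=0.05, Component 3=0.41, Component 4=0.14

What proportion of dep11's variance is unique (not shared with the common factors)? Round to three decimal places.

h² = 0.40² + 0.03² + 0.26² + 0.75² = 0.1600 + 0.0009 + 0.0676 + 0.5625 = 0.7910
Uniqueness u² = 1 − h² = 1 − 0.7910 = 0.2090

0.209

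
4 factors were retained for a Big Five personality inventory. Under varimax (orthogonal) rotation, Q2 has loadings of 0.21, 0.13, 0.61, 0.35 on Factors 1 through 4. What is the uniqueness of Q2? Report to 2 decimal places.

h² = 0.21² + 0.13² + 0.61² + 0.35² = 0.0441 + 0.0169 + 0.3721 + 0.1225 = 0.5556
Uniqueness u² = 1 − h² = 1 − 0.5556 = 0.4444

0.44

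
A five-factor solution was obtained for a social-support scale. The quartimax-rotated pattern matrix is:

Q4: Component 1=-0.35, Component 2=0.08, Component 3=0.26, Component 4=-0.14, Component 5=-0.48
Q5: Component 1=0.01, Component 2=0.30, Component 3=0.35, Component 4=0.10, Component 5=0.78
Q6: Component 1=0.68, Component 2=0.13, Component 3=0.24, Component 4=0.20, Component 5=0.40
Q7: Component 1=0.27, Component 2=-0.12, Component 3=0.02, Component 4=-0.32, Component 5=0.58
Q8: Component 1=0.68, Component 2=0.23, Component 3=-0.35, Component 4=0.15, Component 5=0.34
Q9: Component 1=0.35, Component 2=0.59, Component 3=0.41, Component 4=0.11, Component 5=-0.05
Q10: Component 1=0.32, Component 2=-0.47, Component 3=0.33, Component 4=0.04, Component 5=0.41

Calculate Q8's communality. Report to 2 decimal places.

0.78

h² = 0.68² + 0.23² + (-0.35)² + 0.15² + 0.34² = 0.4624 + 0.0529 + 0.1225 + 0.0225 + 0.1156 = 0.7759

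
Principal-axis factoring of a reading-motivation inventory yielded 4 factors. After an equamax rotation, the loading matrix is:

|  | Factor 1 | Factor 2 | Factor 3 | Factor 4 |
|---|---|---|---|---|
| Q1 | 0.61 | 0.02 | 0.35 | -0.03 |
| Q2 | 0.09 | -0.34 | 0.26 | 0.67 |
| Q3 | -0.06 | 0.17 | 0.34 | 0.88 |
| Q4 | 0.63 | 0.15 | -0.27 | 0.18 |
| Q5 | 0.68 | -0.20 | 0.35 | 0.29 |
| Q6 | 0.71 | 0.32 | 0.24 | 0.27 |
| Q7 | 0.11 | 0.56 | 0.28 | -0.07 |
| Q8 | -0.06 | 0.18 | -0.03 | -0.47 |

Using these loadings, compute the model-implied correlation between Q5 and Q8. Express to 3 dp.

-0.224

r̂ = Σ λ_i·λ_j across factors = (0.68)(-0.06) + (-0.20)(0.18) + (0.35)(-0.03) + (0.29)(-0.47)
  = -0.0408 -0.0360 -0.0105 -0.1363 = -0.2236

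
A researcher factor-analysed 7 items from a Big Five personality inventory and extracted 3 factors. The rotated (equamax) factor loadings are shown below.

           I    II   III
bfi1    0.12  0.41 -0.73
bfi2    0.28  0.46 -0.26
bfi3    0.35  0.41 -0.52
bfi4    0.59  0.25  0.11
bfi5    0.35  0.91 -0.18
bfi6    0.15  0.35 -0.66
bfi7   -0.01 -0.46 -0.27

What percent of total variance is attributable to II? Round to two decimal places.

25.32%

SS loadings for II = 0.41² + 0.46² + 0.41² + 0.25² + 0.91² + 0.35² + (-0.46)² = 1.7725
With 7 standardized items, total variance = 7. Proportion = 1.7725/7 = 0.2532 → 25.32%.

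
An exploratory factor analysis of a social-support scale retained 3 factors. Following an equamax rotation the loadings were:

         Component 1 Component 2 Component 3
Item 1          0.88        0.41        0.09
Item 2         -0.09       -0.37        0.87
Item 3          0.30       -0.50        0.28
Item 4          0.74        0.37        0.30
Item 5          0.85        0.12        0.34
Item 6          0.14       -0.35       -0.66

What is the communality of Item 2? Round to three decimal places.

0.902

h² = (-0.09)² + (-0.37)² + 0.87² = 0.0081 + 0.1369 + 0.7569 = 0.9019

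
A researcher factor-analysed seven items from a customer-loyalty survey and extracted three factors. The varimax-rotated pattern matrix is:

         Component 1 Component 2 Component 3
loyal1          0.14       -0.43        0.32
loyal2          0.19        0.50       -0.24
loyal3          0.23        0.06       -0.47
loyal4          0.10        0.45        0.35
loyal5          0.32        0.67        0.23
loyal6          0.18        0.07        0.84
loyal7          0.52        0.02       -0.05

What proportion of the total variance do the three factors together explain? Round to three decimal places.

0.412

SS loadings by factor: 0.5238, 1.0952, 1.2644; total = 2.8834.
Total variance with 7 standardized items is 7, so the solution explains 2.8834/7 = 0.4119.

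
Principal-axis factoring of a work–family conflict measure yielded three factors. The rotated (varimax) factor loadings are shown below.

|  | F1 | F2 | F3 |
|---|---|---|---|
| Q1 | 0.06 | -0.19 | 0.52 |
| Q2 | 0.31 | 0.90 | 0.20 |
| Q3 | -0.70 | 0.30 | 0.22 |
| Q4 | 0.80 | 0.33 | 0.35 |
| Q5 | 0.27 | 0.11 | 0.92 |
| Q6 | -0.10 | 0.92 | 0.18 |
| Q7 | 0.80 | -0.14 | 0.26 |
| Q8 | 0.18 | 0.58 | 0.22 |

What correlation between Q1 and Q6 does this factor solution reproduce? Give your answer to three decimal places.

-0.087

r̂ = Σ λ_i·λ_j across factors = (0.06)(-0.10) + (-0.19)(0.92) + (0.52)(0.18)
  = -0.0060 -0.1748 +0.0936 = -0.0872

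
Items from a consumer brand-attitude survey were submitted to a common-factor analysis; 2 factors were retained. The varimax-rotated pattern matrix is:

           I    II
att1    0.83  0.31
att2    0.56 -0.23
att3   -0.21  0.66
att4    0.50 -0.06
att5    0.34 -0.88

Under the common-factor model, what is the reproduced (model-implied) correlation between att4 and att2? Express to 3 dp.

r̂ = Σ λ_i·λ_j across factors = (0.50)(0.56) + (-0.06)(-0.23)
  = +0.2800 +0.0138 = 0.2938

0.294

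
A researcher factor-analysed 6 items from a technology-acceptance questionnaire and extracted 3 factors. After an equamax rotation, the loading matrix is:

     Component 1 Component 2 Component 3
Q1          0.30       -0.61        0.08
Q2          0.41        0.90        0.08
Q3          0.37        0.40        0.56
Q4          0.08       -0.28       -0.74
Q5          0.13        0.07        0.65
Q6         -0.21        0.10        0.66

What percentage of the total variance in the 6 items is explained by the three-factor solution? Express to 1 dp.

60.5%

Communalities: 0.4685, 0.9845, 0.6105, 0.6324, 0.4443, 0.4897; Σh² = 3.6299.
Total variance with 6 standardized items is 6, so the solution explains 3.6299/6 = 0.6050 = 60.50%.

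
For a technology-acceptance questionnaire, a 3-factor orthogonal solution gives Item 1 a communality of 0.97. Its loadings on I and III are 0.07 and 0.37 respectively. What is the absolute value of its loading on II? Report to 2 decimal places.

0.91

Under orthogonal rotation h² = Σλ², so λ_II² = h² − (0.1418) = 0.97 − 0.1418 = 0.8282.
|λ| = √0.8282 = 0.9101.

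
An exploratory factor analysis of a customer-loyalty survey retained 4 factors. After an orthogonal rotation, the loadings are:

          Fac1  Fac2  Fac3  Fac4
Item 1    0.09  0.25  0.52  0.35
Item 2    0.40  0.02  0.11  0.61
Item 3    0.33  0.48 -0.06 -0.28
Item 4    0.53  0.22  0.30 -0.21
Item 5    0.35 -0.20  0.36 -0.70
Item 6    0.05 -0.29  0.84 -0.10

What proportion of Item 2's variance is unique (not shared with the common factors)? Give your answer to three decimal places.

h² = 0.40² + 0.02² + 0.11² + 0.61² = 0.1600 + 0.0004 + 0.0121 + 0.3721 = 0.5446
Uniqueness u² = 1 − h² = 1 − 0.5446 = 0.4554

0.455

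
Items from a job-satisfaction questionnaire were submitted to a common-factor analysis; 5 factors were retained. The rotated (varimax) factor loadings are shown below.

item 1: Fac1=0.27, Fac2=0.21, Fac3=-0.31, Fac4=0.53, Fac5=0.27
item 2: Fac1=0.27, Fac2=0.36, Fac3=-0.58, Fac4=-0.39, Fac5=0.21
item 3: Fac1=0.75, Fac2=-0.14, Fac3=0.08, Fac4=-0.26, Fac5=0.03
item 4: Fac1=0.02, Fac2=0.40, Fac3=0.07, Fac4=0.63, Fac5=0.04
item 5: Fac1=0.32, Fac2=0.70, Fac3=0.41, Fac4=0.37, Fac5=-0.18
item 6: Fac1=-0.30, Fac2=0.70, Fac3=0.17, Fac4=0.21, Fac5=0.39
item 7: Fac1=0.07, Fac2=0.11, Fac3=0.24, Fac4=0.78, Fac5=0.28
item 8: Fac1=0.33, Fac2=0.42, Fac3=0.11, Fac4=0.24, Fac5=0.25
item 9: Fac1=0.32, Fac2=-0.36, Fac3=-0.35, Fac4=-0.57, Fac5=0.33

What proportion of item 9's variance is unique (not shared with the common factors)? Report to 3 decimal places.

h² = 0.32² + (-0.36)² + (-0.35)² + (-0.57)² + 0.33² = 0.1024 + 0.1296 + 0.1225 + 0.3249 + 0.1089 = 0.7883
Uniqueness u² = 1 − h² = 1 − 0.7883 = 0.2117

0.212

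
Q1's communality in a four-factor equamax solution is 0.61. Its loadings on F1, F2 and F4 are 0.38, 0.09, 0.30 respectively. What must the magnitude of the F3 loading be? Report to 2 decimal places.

Under orthogonal rotation h² = Σλ², so λ_F3² = h² − (0.2425) = 0.61 − 0.2425 = 0.3675.
|λ| = √0.3675 = 0.6062.

0.61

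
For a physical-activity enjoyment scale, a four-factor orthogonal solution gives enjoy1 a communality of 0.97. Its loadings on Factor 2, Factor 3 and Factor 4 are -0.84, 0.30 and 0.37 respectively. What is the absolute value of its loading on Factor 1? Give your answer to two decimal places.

0.19

Under orthogonal rotation h² = Σλ², so λ_Factor 1² = h² − (0.9325) = 0.97 − 0.9325 = 0.0375.
|λ| = √0.0375 = 0.1936.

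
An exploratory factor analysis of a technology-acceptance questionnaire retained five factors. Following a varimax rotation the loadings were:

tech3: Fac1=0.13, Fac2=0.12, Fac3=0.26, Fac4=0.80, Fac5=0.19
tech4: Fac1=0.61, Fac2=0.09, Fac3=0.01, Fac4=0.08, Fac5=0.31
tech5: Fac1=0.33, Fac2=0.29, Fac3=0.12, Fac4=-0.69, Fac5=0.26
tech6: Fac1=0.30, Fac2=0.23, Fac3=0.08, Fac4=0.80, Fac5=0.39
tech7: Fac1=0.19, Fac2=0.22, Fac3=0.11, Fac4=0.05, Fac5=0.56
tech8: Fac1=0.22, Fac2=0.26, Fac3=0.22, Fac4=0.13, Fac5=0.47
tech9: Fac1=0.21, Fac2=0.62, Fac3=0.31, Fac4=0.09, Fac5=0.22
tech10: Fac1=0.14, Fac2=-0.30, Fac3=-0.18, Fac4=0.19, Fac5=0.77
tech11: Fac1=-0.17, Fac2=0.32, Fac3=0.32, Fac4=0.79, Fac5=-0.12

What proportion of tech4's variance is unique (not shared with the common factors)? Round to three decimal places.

0.517

h² = 0.61² + 0.09² + 0.01² + 0.08² + 0.31² = 0.3721 + 0.0081 + 0.0001 + 0.0064 + 0.0961 = 0.4828
Uniqueness u² = 1 − h² = 1 − 0.4828 = 0.5172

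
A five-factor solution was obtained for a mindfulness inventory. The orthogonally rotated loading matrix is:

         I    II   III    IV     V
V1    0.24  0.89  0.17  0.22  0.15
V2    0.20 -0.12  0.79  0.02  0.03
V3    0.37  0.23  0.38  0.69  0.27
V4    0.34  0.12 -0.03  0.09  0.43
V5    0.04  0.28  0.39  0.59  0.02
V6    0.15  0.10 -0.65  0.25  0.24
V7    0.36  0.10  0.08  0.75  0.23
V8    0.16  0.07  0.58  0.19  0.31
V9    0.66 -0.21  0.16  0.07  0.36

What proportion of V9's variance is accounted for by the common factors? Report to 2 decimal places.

0.64

h² = 0.66² + (-0.21)² + 0.16² + 0.07² + 0.36² = 0.4356 + 0.0441 + 0.0256 + 0.0049 + 0.1296 = 0.6398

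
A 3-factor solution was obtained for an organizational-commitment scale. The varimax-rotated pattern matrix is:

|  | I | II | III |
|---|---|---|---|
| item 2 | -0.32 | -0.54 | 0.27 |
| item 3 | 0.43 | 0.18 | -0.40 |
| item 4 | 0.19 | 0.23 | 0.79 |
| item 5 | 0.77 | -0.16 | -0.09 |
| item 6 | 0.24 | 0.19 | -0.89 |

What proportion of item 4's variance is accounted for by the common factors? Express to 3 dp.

h² = 0.19² + 0.23² + 0.79² = 0.0361 + 0.0529 + 0.6241 = 0.7131

0.713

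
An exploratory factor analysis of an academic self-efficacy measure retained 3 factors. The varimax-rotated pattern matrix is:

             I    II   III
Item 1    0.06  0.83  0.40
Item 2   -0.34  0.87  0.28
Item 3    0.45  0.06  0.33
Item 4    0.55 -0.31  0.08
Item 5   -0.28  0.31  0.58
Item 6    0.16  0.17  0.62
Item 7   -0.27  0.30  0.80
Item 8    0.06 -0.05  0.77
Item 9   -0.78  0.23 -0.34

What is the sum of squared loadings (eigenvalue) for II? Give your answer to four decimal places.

1.8159

SS loadings for II = 0.83² + 0.87² + 0.06² + (-0.31)² + 0.31² + 0.17² + 0.30² + (-0.05)² + 0.23² = 0.6889 + 0.7569 + 0.0036 + 0.0961 + 0.0961 + 0.0289 + 0.0900 + 0.0025 + 0.0529 = 1.8159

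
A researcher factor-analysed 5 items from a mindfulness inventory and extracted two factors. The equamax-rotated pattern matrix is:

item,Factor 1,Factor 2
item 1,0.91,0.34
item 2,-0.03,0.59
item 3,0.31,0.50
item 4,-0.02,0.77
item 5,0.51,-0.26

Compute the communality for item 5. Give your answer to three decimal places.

0.328

h² = 0.51² + (-0.26)² = 0.2601 + 0.0676 = 0.3277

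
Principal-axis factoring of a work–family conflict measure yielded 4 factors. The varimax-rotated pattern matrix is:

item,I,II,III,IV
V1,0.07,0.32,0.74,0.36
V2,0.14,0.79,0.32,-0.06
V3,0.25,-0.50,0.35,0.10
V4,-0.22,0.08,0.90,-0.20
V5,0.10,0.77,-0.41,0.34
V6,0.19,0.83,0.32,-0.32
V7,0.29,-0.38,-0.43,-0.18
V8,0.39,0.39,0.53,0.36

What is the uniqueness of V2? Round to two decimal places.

h² = 0.14² + 0.79² + 0.32² + (-0.06)² = 0.0196 + 0.6241 + 0.1024 + 0.0036 = 0.7497
Uniqueness u² = 1 − h² = 1 − 0.7497 = 0.2503

0.25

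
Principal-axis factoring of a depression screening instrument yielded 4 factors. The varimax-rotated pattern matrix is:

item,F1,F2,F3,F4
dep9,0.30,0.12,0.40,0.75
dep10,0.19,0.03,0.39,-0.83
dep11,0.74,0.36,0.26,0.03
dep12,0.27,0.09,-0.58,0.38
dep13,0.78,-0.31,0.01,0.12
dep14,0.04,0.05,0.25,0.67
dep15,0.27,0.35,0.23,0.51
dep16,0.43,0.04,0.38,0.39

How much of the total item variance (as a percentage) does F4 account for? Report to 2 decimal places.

SS loadings for F4 = 0.75² + (-0.83)² + 0.03² + 0.38² + 0.12² + 0.67² + 0.51² + 0.39² = 2.2722
With 8 standardized items, total variance = 8. Proportion = 2.2722/8 = 0.2840 → 28.40%.

28.40%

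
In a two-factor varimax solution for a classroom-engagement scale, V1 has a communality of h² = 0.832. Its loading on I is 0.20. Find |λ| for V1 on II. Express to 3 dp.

0.890

Under orthogonal rotation h² = Σλ², so λ_II² = h² − (0.0400) = 0.832 − 0.0400 = 0.7920.
|λ| = √0.7920 = 0.8899.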